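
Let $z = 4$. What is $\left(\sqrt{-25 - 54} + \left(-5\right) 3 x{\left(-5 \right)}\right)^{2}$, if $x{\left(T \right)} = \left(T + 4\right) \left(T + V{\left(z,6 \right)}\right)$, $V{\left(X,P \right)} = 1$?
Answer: $\left(60 - i \sqrt{79}\right)^{2} \approx 3521.0 - 1066.6 i$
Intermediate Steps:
$x{\left(T \right)} = \left(1 + T\right) \left(4 + T\right)$ ($x{\left(T \right)} = \left(T + 4\right) \left(T + 1\right) = \left(4 + T\right) \left(1 + T\right) = \left(1 + T\right) \left(4 + T\right)$)
$\left(\sqrt{-25 - 54} + \left(-5\right) 3 x{\left(-5 \right)}\right)^{2} = \left(\sqrt{-25 - 54} + \left(-5\right) 3 \left(4 + \left(-5\right)^{2} + 5 \left(-5\right)\right)\right)^{2} = \left(\sqrt{-79} - 15 \left(4 + 25 - 25\right)\right)^{2} = \left(i \sqrt{79} - 60\right)^{2} = \left(-60 + i \sqrt{79}\right)^{2}$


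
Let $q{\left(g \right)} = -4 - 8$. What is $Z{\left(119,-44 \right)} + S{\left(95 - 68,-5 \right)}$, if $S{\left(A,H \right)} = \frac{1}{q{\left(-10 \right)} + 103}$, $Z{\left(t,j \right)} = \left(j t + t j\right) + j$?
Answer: $- \frac{956955}{91} \approx -10516.0$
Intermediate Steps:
$q{\left(g \right)} = -12$ ($q{\left(g \right)} = -4 - 8 = -12$)
$Z{\left(t,j \right)} = j + 2 j t$ ($Z{\left(t,j \right)} = \left(j t + j t\right) + j = 2 j t + j = j + 2 j t$)
$S{\left(A,H \right)} = \frac{1}{91}$ ($S{\left(A,H \right)} = \frac{1}{-12 + 103} = \frac{1}{91}$)
$Z{\left(119,-44 \right)} + S{\left(95 - 68,-5 \right)} = - 44 \left(1 + 2 \cdot 119\right) + \frac{1}{91} = - 44 \left(1 + 238\right) + \frac{1}{91} = \left(-44\right) 239 + \frac{1}{91} = -10516 + \frac{1}{91} = - \frac{956955}{91}$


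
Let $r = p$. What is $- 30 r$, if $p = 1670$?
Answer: $-50100$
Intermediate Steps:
$r = 1670$
$- 30 r = \left(-30\right) 1670 = -50100$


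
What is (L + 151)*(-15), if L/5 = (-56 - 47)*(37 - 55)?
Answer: -141315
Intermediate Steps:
L = 9270 (L = 5*((-56 - 47)*(37 - 55)) = 5*(-103*(-18)) = 5*1854 = 9270)
(L + 151)*(-15) = (9270 + 151)*(-15) = 9421*(-15) = -141315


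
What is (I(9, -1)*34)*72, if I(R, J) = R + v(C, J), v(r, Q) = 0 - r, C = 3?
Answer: 14688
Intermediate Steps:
v(r, Q) = -r
I(R, J) = -3 + R (I(R, J) = R - 1*3 = R - 3 = -3 + R)
(I(9, -1)*34)*72 = ((-3 + 9)*34)*72 = (6*34)*72 = 204*72 = 14688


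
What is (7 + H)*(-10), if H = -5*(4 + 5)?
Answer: 380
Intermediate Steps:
H = -45 (H = -5*9 = -45)
(7 + H)*(-10) = (7 - 45)*(-10) = -38*(-10) = 380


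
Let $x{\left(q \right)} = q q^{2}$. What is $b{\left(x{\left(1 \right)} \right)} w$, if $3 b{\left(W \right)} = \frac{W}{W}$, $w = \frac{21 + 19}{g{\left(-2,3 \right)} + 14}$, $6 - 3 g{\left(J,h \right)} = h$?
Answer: $\frac{8}{9} \approx 0.88889$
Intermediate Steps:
$g{\left(J,h \right)} = 2 - \frac{h}{3}$
$x{\left(q \right)} = q^{3}$
$w = \frac{8}{3}$ ($w = \frac{21 + 19}{\left(2 - 1\right) + 14} = \frac{40}{\left(2 - 1\right) + 14} = \frac{40}{1 + 14} = \frac{40}{15} = 40 \cdot \frac{1}{15} = \frac{8}{3} \approx 2.6667$)
$b{\left(W \right)} = \frac{1}{3}$ ($b{\left(W \right)} = \frac{W \frac{1}{W}}{3} = \frac{1}{3} \cdot 1 = \frac{1}{3}$)
$b{\left(x{\left(1 \right)} \right)} w = \frac{1}{3} \cdot \frac{8}{3} = \frac{8}{9}$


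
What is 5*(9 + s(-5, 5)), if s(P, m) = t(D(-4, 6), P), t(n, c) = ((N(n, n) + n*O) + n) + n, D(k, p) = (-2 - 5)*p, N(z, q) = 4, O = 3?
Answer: -985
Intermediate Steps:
D(k, p) = -7*p
t(n, c) = 4 + 5*n (t(n, c) = ((4 + n*3) + n) + n = ((4 + 3*n) + n) + n = (4 + 4*n) + n = 4 + 5*n)
s(P, m) = -206 (s(P, m) = 4 + 5*(-7*6) = 4 + 5*(-42) = 4 - 210 = -206)
5*(9 + s(-5, 5)) = 5*(9 - 206) = 5*(-197) = -985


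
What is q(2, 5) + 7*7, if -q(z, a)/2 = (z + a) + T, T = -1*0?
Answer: 35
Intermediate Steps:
T = 0
q(z, a) = -2*a - 2*z (q(z, a) = -2*((z + a) + 0) = -2*((a + z) + 0) = -2*(a + z) = -2*a - 2*z)
q(2, 5) + 7*7 = (-2*5 - 2*2) + 7*7 = (-10 - 4) + 49 = -14 + 49 = 35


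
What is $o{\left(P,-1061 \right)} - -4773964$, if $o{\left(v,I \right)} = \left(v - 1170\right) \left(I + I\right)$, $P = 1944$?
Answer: $3131536$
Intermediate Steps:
$o{\left(v,I \right)} = 2 I \left(-1170 + v\right)$ ($o{\left(v,I \right)} = \left(-1170 + v\right) 2 I = 2 I \left(-1170 + v\right)$)
$o{\left(P,-1061 \right)} - -4773964 = 2 \left(-1061\right) \left(-1170 + 1944\right) - -4773964 = 2 \left(-1061\right) 774 + 4773964 = -1642428 + 4773964 = 3131536$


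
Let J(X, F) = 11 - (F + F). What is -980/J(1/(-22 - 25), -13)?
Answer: -980/37 ≈ -26.486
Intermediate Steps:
J(X, F) = 11 - 2*F
-980/J(1/(-22 - 25), -13) = -980/(11 - 2*(-13)) = -980/(11 + 26) = -980/37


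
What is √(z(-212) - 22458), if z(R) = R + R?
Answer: I*√22882 ≈ 151.27*I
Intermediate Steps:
z(R) = 2*R
√(z(-212) - 22458) = √(2*(-212) - 22458) = √(-424 - 22458) = √(-22882) = I*√22882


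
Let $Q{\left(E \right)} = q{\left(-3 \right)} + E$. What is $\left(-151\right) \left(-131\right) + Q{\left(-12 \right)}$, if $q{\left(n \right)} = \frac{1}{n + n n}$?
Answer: $\frac{118615}{6} \approx 19769.0$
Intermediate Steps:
$q{\left(n \right)} = \frac{1}{n + n^{2}}$
$Q{\left(E \right)} = \frac{1}{6} + E$ ($Q{\left(E \right)} = \frac{1}{\left(-3\right) \left(1 - 3\right)} + E = - \frac{1}{3 \left(-2\right)} + E = \left(- \frac{1}{3}\right) \left(- \frac{1}{2}\right) + E = \frac{1}{6} + E$)
$\left(-151\right) \left(-131\right) + Q{\left(-12 \right)} = \left(-151\right) \left(-131\right) + \left(\frac{1}{6} - 12\right) = 19781 - \frac{71}{6} = \frac{118615}{6}$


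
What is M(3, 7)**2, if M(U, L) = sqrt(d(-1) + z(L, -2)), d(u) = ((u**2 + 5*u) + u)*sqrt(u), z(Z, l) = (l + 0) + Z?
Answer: 5 - 5*I ≈ 5.0 - 5.0*I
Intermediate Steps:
z(Z, l) = Z + l (z(Z, l) = l + Z = Z + l)
d(u) = sqrt(u)*(u**2 + 6*u) (d(u) = (u**2 + 6*u)*sqrt(u) = sqrt(u)*(u**2 + 6*u))
M(U, L) = sqrt(-2 + L - 5*I) (M(U, L) = sqrt((-1)**(3/2)*(6 - 1) + (L - 2)) = sqrt(-I*5 + (-2 + L)) = sqrt(-5*I + (-2 + L)) = sqrt(-2 + L - 5*I))
M(3, 7)**2 = (sqrt(-2 + 7 - 5*I))**2 = (sqrt(5 - 5*I))**2 = 5 - 5*I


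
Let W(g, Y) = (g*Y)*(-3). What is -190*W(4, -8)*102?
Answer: -1860480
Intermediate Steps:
W(g, Y) = -3*Y*g (W(g, Y) = (Y*g)*(-3) = -3*Y*g)
-190*W(4, -8)*102 = -(-570)*(-8)*4*102 = -190*96*102 = -18240*102 = -1860480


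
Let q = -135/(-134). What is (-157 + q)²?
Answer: 436935409/17956 ≈ 24334.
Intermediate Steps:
q = 135/134 (q = -135*(-1/134) = 135/134 ≈ 1.0075)
(-157 + q)² = (-157 + 135/134)² = (-20903/134)² = 436935409/17956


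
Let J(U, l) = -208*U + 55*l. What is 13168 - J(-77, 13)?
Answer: -3563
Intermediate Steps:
13168 - J(-77, 13) = 13168 - (-208*(-77) + 55*13) = 13168 - (16016 + 715) = 13168 - 1*16731 = 13168 - 16731 = -3563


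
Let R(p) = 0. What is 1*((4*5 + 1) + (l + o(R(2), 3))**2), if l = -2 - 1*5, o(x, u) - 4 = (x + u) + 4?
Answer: 37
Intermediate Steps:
o(x, u) = 8 + u + x (o(x, u) = 4 + ((x + u) + 4) = 4 + ((u + x) + 4) = 4 + (4 + u + x) = 8 + u + x)
l = -7 (l = -2 - 5 = -7)
1*((4*5 + 1) + (l + o(R(2), 3))**2) = 1*((4*5 + 1) + (-7 + (8 + 3 + 0))**2) = 1*((20 + 1) + (-7 + 11)**2) = 1*(21 + 4**2) = 1*(21 + 16) = 1*37 = 37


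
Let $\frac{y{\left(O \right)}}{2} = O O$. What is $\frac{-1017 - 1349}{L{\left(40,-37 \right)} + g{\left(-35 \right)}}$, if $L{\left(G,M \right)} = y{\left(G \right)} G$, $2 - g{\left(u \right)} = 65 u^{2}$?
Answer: $- \frac{338}{6911} \approx -0.048908$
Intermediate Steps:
$y{\left(O \right)} = 2 O^{2}$ ($y{\left(O \right)} = 2 O O = 2 O^{2}$)
$g{\left(u \right)} = 2 - 65 u^{2}$
$L{\left(G,M \right)} = 2 G^{3}$ ($L{\left(G,M \right)} = 2 G^{2} G = 2 G^{3}$)
$\frac{-1017 - 1349}{L{\left(40,-37 \right)} + g{\left(-35 \right)}} = \frac{-1017 - 1349}{2 \cdot 40^{3} + \left(2 - 65 \left(-35\right)^{2}\right)} = - \frac{2366}{2 \cdot 64000 + \left(2 - 79625\right)} = - \frac{2366}{128000 + \left(2 - 79625\right)} = - \frac{2366}{128000 - 79623} = - \frac{2366}{48377} = \left(-2366\right) \frac{1}{48377} = - \frac{338}{6911}$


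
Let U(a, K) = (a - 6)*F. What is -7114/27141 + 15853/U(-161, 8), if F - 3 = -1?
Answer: -432642349/9065094 ≈ -47.726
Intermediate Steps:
F = 2 (F = 3 - 1 = 2)
U(a, K) = -12 + 2*a (U(a, K) = (a - 6)*2 = (-6 + a)*2 = -12 + 2*a)
-7114/27141 + 15853/U(-161, 8) = -7114/27141 + 15853/(-12 + 2*(-161)) = -7114*1/27141 + 15853/(-12 - 322) = -7114/27141 + 15853/(-334) = -7114/27141 + 15853*(-1/334) = -7114/27141 - 15853/334 = -432642349/9065094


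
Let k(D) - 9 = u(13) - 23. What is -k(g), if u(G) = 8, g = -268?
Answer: 6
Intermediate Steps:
k(D) = -6 (k(D) = 9 + (8 - 23) = 9 - 15 = -6)
-k(g) = -1*(-6) = 6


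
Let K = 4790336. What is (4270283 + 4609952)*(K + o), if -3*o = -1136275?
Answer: 137708317251505/3 ≈ 4.5903e+13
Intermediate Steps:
o = 1136275/3 (o = -⅓*(-1136275) = 1136275/3 ≈ 3.7876e+5)
(4270283 + 4609952)*(K + o) = (4270283 + 4609952)*(4790336 + 1136275/3) = 8880235*(15507283/3) = 137708317251505/3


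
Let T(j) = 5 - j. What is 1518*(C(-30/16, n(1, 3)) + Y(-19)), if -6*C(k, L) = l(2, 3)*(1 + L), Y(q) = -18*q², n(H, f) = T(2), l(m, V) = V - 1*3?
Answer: -9863964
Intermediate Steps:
l(m, V) = -3 + V (l(m, V) = V - 3 = -3 + V)
n(H, f) = 3 (n(H, f) = 5 - 1*2 = 5 - 2 = 3)
C(k, L) = 0 (C(k, L) = -(-3 + 3)*(1 + L)/6 = -0*(1 + L) = -⅙*0 = 0)
1518*(C(-30/16, n(1, 3)) + Y(-19)) = 1518*(0 - 18*(-19)²) = 1518*(0 - 18*361) = 1518*(0 - 6498) = 1518*(-6498) = -9863964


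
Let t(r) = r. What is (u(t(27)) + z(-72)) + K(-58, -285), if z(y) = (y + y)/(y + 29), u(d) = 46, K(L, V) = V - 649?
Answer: -38040/43 ≈ -884.65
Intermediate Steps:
K(L, V) = -649 + V
z(y) = 2*y/(29 + y) (z(y) = (2*y)/(29 + y) = 2*y/(29 + y))
(u(t(27)) + z(-72)) + K(-58, -285) = (46 + 2*(-72)/(29 - 72)) + (-649 - 285) = (46 + 2*(-72)/(-43)) - 934 = (46 + 2*(-72)*(-1/43)) - 934 = (46 + 144/43) - 934 = 2122/43 - 934 = -38040/43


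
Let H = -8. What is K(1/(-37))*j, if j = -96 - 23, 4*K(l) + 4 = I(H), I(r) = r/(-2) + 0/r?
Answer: 0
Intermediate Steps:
I(r) = -r/2 (I(r) = r*(-½) + 0 = -r/2 + 0 = -r/2)
K(l) = 0 (K(l) = -1 + (-½*(-8))/4 = -1 + (¼)*4 = -1 + 1 = 0)
j = -119
K(1/(-37))*j = 0*(-119) = 0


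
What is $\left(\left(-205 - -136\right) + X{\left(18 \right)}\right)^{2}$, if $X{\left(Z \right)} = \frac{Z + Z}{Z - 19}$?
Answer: $11025$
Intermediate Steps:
$X{\left(Z \right)} = \frac{2 Z}{-19 + Z}$
$\left(\left(-205 - -136\right) + X{\left(18 \right)}\right)^{2} = \left(\left(-205 - -136\right) + 2 \cdot 18 \frac{1}{-19 + 18}\right)^{2} = \left(\left(-205 + 136\right) + 2 \cdot 18 \frac{1}{-1}\right)^{2} = \left(-69 + 2 \cdot 18 \left(-1\right)\right)^{2} = \left(-69 - 36\right)^{2} = \left(-105\right)^{2} = 11025$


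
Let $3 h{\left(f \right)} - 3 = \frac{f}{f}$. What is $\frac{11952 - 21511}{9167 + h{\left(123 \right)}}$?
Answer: $- \frac{28677}{27505} \approx -1.0426$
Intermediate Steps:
$h{\left(f \right)} = \frac{4}{3}$ ($h{\left(f \right)} = 1 + \frac{f \frac{1}{f}}{3} = 1 + \frac{1}{3} \cdot 1 = 1 + \frac{1}{3} = \frac{4}{3}$)
$\frac{11952 - 21511}{9167 + h{\left(123 \right)}} = \frac{11952 - 21511}{9167 + \frac{4}{3}} = - \frac{9559}{\frac{27505}{3}} = \left(-9559\right) \frac{3}{27505} = - \frac{28677}{27505}$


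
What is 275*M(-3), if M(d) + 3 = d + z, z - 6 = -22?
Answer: -6050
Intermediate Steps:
z = -16 (z = 6 - 22 = -16)
M(d) = -19 + d (M(d) = -3 + (d - 16) = -3 + (-16 + d) = -19 + d)
275*M(-3) = 275*(-19 - 3) = 275*(-22) = -6050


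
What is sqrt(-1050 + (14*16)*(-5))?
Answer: I*sqrt(2170) ≈ 46.583*I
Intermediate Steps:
sqrt(-1050 + (14*16)*(-5)) = sqrt(-1050 + 224*(-5)) = sqrt(-1050 - 1120) = sqrt(-2170) = I*sqrt(2170)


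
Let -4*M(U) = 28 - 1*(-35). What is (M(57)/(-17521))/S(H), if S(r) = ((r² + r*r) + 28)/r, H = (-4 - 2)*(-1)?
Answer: 27/500600 ≈ 5.3935e-5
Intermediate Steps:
M(U) = -63/4 (M(U) = -(28 - 1*(-35))/4 = -(28 + 35)/4 = -¼*63 = -63/4)
H = 6 (H = -6*(-1) = 6)
S(r) = (28 + 2*r²)/r (S(r) = ((r² + r²) + 28)/r = (2*r² + 28)/r = (28 + 2*r²)/r)
(M(57)/(-17521))/S(H) = (-63/4/(-17521))/(2*6 + 28/6) = (-63/4*(-1/17521))/(12 + 28*(⅙)) = 9/(10012*(12 + 14/3)) = 9/(10012*(50/3)) = (9/10012)*(3/50) = 27/500600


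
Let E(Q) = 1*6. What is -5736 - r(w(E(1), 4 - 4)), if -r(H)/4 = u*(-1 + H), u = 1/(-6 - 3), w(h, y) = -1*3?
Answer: -51608/9 ≈ -5734.2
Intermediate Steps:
E(Q) = 6
w(h, y) = -3
u = -⅑ (u = 1/(-9) = -⅑ ≈ -0.11111)
r(H) = -4/9 + 4*H/9 (r(H) = -(-4)*(-1 + H)/9 = -4*(⅑ - H/9) = -4/9 + 4*H/9)
-5736 - r(w(E(1), 4 - 4)) = -5736 - (-4/9 + (4/9)*(-3)) = -5736 - (-4/9 - 4/3) = -5736 - 1*(-16/9) = -5736 + 16/9 = -51608/9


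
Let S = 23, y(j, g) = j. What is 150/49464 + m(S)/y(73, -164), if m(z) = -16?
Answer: -130079/601812 ≈ -0.21615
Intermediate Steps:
150/49464 + m(S)/y(73, -164) = 150/49464 - 16/73 = 150*(1/49464) - 16*1/73 = 25/8244 - 16/73 = -130079/601812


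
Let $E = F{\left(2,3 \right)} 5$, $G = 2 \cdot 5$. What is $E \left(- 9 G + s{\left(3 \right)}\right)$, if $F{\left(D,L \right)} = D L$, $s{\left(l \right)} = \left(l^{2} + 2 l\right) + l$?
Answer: $-2160$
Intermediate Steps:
$s{\left(l \right)} = l^{2} + 3 l$
$G = 10$
$E = 30$ ($E = 2 \cdot 3 \cdot 5 = 6 \cdot 5 = 30$)
$E \left(- 9 G + s{\left(3 \right)}\right) = 30 \left(\left(-9\right) 10 + 3 \left(3 + 3\right)\right) = 30 \left(-90 + 3 \cdot 6\right) = 30 \left(-90 + 18\right) = 30 \left(-72\right) = -2160$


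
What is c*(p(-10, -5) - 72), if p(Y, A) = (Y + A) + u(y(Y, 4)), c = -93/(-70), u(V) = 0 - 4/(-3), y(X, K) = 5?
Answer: -7967/70 ≈ -113.81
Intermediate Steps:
u(V) = 4/3 (u(V) = 0 - 4*(-1/3) = 0 + 4/3 = 4/3)
c = 93/70 (c = -93*(-1/70) = 93/70 ≈ 1.3286)
p(Y, A) = 4/3 + A + Y (p(Y, A) = (Y + A) + 4/3 = (A + Y) + 4/3 = 4/3 + A + Y)
c*(p(-10, -5) - 72) = 93*((4/3 - 5 - 10) - 72)/70 = 93*(-41/3 - 72)/70 = (93/70)*(-257/3) = -7967/70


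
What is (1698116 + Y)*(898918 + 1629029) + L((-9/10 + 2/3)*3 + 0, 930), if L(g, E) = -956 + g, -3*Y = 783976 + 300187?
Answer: 33791783791083/10 ≈ 3.3792e+12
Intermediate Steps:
Y = -1084163/3 (Y = -(783976 + 300187)/3 = -⅓*1084163 = -1084163/3 ≈ -3.6139e+5)
(1698116 + Y)*(898918 + 1629029) + L((-9/10 + 2/3)*3 + 0, 930) = (1698116 - 1084163/3)*(898918 + 1629029) + (-956 + ((-9/10 + 2/3)*3 + 0)) = (4010185/3)*2527947 + (-956 + ((-9*⅒ + 2*(⅓))*3 + 0)) = 3379178380065 + (-956 + ((-9/10 + ⅔)*3 + 0)) = 3379178380065 + (-956 + (-7/30*3 + 0)) = 3379178380065 + (-956 + (-7/10 + 0)) = 3379178380065 + (-956 - 7/10) = 3379178380065 - 9567/10 = 33791783791083/10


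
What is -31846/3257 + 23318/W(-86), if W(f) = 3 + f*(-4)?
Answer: 64896164/1130179 ≈ 57.421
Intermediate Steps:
W(f) = 3 - 4*f
-31846/3257 + 23318/W(-86) = -31846/3257 + 23318/(3 - 4*(-86)) = -31846*1/3257 + 23318/(3 + 344) = -31846/3257 + 23318/347 = 64896164/1130179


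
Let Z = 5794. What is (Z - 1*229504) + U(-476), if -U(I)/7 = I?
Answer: -220378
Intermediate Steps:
U(I) = -7*I
(Z - 1*229504) + U(-476) = (5794 - 1*229504) - 7*(-476) = (5794 - 229504) + 3332 = -223710 + 3332 = -220378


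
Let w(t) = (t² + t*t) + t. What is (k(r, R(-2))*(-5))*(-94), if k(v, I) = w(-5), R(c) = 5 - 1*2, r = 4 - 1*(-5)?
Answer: 21150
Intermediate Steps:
r = 9 (r = 4 + 5 = 9)
R(c) = 3 (R(c) = 5 - 2 = 3)
w(t) = t + 2*t² (w(t) = (t² + t²) + t = 2*t² + t = t + 2*t²)
k(v, I) = 45 (k(v, I) = -5*(1 + 2*(-5)) = -5*(1 - 10) = -5*(-9) = 45)
(k(r, R(-2))*(-5))*(-94) = (45*(-5))*(-94) = -225*(-94) = 21150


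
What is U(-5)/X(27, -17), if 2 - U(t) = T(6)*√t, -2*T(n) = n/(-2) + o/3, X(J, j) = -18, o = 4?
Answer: -⅑ + 5*I*√5/108 ≈ -0.11111 + 0.10352*I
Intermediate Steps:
T(n) = -⅔ + n/4 (T(n) = -(n/(-2) + 4/3)/2 = -(n*(-½) + 4*(⅓))/2 = -(-n/2 + 4/3)/2 = -(4/3 - n/2)/2 = -⅔ + n/4)
U(t) = 2 - 5*√t/6 (U(t) = 2 - (-⅔ + (¼)*6)*√t = 2 - (-⅔ + 3/2)*√t = 2 - 5*√t/6)
U(-5)/X(27, -17) = (2 - 5*I*√5/6)/(-18) = (2 - 5*I*√5/6)*(-1/18) = -⅑ + 5*I*√5/108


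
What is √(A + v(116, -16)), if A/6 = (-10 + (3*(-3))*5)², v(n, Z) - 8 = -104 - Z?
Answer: √18070 ≈ 134.42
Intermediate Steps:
v(n, Z) = -96 - Z (v(n, Z) = 8 + (-104 - Z) = -96 - Z)
A = 18150 (A = 6*(-10 + (3*(-3))*5)² = 6*(-10 - 9*5)² = 6*(-10 - 45)² = 6*(-55)² = 6*3025 = 18150)
√(A + v(116, -16)) = √(18150 + (-96 - 1*(-16))) = √(18150 + (-96 + 16)) = √(18150 - 80) = √18070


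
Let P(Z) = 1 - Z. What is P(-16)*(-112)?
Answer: -1904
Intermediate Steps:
P(-16)*(-112) = (1 - 1*(-16))*(-112) = (1 + 16)*(-112) = 17*(-112) = -1904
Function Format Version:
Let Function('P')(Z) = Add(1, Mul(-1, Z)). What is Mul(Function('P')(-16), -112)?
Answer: -1904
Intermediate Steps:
Mul(Function('P')(-16), -112) = Mul(Add(1, Mul(-1, -16)), -112) = Mul(Add(1, 16), -112) = Mul(17, -112) = -1904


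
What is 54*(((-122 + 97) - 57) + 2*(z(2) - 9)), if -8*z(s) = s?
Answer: -5427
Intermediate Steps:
z(s) = -s/8
54*(((-122 + 97) - 57) + 2*(z(2) - 9)) = 54*(((-122 + 97) - 57) + 2*(-⅛*2 - 9)) = 54*((-25 - 57) + 2*(-¼ - 9)) = 54*(-82 + 2*(-37/4)) = 54*(-82 - 37/2) = 54*(-201/2) = -5427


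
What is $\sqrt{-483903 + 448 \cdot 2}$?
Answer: $i \sqrt{483007} \approx 694.99 i$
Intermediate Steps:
$\sqrt{-483903 + 448 \cdot 2} = \sqrt{-483903 + 896} = \sqrt{-483007} = i \sqrt{483007}$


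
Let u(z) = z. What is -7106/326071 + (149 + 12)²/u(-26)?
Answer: -8452271147/8477846 ≈ -996.98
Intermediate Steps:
-7106/326071 + (149 + 12)²/u(-26) = -7106/326071 + (149 + 12)²/(-26) = -7106*1/326071 + 161²*(-1/26) = -7106/326071 + 25921*(-1/26) = -7106/326071 - 25921/26 = -8452271147/8477846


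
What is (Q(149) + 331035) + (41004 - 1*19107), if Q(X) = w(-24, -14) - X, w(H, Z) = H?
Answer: 352759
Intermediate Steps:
Q(X) = -24 - X
(Q(149) + 331035) + (41004 - 1*19107) = ((-24 - 1*149) + 331035) + (41004 - 1*19107) = ((-24 - 149) + 331035) + (41004 - 19107) = (-173 + 331035) + 21897 = 330862 + 21897 = 352759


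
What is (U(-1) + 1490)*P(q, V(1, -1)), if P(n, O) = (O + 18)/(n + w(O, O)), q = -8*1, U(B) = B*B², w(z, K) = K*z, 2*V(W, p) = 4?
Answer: -7445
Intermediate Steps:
V(W, p) = 2 (V(W, p) = (½)*4 = 2)
U(B) = B³
q = -8
P(n, O) = (18 + O)/(n + O²) (P(n, O) = (O + 18)/(n + O*O) = (18 + O)/(n + O²))
(U(-1) + 1490)*P(q, V(1, -1)) = ((-1)³ + 1490)*((18 + 2)/(-8 + 2²)) = (-1 + 1490)*(20/(-8 + 4)) = 1489*(20/(-4)) = 1489*(-¼*20) = 1489*(-5) = -7445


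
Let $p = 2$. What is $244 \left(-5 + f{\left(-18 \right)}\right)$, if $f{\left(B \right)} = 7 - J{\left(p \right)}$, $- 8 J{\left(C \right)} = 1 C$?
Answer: $549$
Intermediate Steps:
$J{\left(C \right)} = - \frac{C}{8}$ ($J{\left(C \right)} = - \frac{1 C}{8} = - \frac{C}{8}$)
$f{\left(B \right)} = \frac{29}{4}$ ($f{\left(B \right)} = 7 - \left(- \frac{1}{8}\right) 2 = 7 - - \frac{1}{4} = 7 + \frac{1}{4} = \frac{29}{4}$)
$244 \left(-5 + f{\left(-18 \right)}\right) = 244 \left(-5 + \frac{29}{4}\right) = 244 \cdot \frac{9}{4} = 549$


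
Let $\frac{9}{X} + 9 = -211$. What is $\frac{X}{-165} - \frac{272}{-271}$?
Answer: $\frac{3292013}{3279100} \approx 1.0039$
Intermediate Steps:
$X = - \frac{9}{220}$ ($X = \frac{9}{-9 - 211} = \frac{9}{-220} = 9 \left(- \frac{1}{220}\right) = - \frac{9}{220} \approx -0.040909$)
$\frac{X}{-165} - \frac{272}{-271} = - \frac{9}{220 \left(-165\right)} - \frac{272}{-271} = \left(- \frac{9}{220}\right) \left(- \frac{1}{165}\right) - - \frac{272}{271} = \frac{3}{12100} + \frac{272}{271} = \frac{3292013}{3279100}$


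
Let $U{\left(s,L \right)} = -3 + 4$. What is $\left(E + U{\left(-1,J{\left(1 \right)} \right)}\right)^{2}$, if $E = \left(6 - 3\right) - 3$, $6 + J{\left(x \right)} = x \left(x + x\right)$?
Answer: $1$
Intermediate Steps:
$J{\left(x \right)} = -6 + 2 x^{2}$ ($J{\left(x \right)} = -6 + x \left(x + x\right) = -6 + x 2 x = -6 + 2 x^{2}$)
$U{\left(s,L \right)} = 1$
$E = 0$ ($E = 3 - 3 = 0$)
$\left(E + U{\left(-1,J{\left(1 \right)} \right)}\right)^{2} = \left(0 + 1\right)^{2} = 1^{2} = 1$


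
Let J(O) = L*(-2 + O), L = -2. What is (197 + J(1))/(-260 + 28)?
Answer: -199/232 ≈ -0.85776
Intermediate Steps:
J(O) = 4 - 2*O (J(O) = -2*(-2 + O) = 4 - 2*O)
(197 + J(1))/(-260 + 28) = (197 + (4 - 2*1))/(-260 + 28) = (197 + (4 - 2))/(-232) = (197 + 2)*(-1/232) = 199*(-1/232) = -199/232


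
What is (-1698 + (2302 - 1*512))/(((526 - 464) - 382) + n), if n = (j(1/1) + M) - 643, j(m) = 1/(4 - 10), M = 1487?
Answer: 552/3143 ≈ 0.17563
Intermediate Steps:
j(m) = -⅙ (j(m) = 1/(-6) = -⅙)
n = 5063/6 (n = (-⅙ + 1487) - 643 = 8921/6 - 643 = 5063/6 ≈ 843.83)
(-1698 + (2302 - 1*512))/(((526 - 464) - 382) + n) = (-1698 + (2302 - 1*512))/(((526 - 464) - 382) + 5063/6) = (-1698 + (2302 - 512))/((62 - 382) + 5063/6) = (-1698 + 1790)/(-320 + 5063/6) = 92/(3143/6) = 92*(6/3143) = 552/3143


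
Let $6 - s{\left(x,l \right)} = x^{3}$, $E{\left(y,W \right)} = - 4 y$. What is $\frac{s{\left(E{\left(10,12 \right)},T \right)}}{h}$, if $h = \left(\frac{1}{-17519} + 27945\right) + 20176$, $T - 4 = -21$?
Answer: $\frac{560660557}{421515899} \approx 1.3301$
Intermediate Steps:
$T = -17$ ($T = 4 - 21 = -17$)
$s{\left(x,l \right)} = 6 - x^{3}$
$h = \frac{843031798}{17519}$ ($h = \left(- \frac{1}{17519} + 27945\right) + 20176 = \frac{489568454}{17519} + 20176 = \frac{843031798}{17519} \approx 48121.0$)
$\frac{s{\left(E{\left(10,12 \right)},T \right)}}{h} = \frac{6 - \left(\left(-4\right) 10\right)^{3}}{\frac{843031798}{17519}} = \left(6 - \left(-40\right)^{3}\right) \frac{17519}{843031798} = \left(6 - -64000\right) \frac{17519}{843031798} = \left(6 + 64000\right) \frac{17519}{843031798} = 64006 \cdot \frac{17519}{843031798} = \frac{560660557}{421515899}$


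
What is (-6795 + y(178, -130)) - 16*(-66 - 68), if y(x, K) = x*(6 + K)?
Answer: -26723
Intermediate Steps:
(-6795 + y(178, -130)) - 16*(-66 - 68) = (-6795 + 178*(6 - 130)) - 16*(-66 - 68) = (-6795 + 178*(-124)) - 16*(-134) = (-6795 - 22072) + 2144 = -28867 + 2144 = -26723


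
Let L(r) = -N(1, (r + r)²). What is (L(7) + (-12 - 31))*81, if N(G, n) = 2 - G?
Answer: -3564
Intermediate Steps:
L(r) = -1 (L(r) = -(2 - 1*1) = -(2 - 1) = -1*1 = -1)
(L(7) + (-12 - 31))*81 = (-1 + (-12 - 31))*81 = (-1 - 43)*81 = -44*81 = -3564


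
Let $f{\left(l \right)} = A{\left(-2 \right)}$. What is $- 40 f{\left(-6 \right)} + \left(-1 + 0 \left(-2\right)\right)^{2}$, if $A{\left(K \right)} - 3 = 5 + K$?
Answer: $-239$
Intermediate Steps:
$A{\left(K \right)} = 8 + K$ ($A{\left(K \right)} = 3 + \left(5 + K\right) = 8 + K$)
$f{\left(l \right)} = 6$ ($f{\left(l \right)} = 8 - 2 = 6$)
$- 40 f{\left(-6 \right)} + \left(-1 + 0 \left(-2\right)\right)^{2} = \left(-40\right) 6 + \left(-1 + 0 \left(-2\right)\right)^{2} = -240 + \left(-1 + 0\right)^{2} = -240 + \left(-1\right)^{2} = -240 + 1 = -239$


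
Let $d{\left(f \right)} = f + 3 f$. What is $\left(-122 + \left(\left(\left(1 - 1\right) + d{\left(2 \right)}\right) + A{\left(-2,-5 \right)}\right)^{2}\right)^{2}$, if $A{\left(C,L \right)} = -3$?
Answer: $9409$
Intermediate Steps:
$d{\left(f \right)} = 4 f$
$\left(-122 + \left(\left(\left(1 - 1\right) + d{\left(2 \right)}\right) + A{\left(-2,-5 \right)}\right)^{2}\right)^{2} = \left(-122 + \left(\left(\left(1 - 1\right) + 4 \cdot 2\right) - 3\right)^{2}\right)^{2} = \left(-122 + \left(\left(0 + 8\right) - 3\right)^{2}\right)^{2} = \left(-122 + \left(8 - 3\right)^{2}\right)^{2} = \left(-122 + 5^{2}\right)^{2} = \left(-122 + 25\right)^{2} = \left(-97\right)^{2} = 9409$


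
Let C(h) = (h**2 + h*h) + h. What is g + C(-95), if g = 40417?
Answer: 58372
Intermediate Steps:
C(h) = h + 2*h**2 (C(h) = (h**2 + h**2) + h = 2*h**2 + h = h + 2*h**2)
g + C(-95) = 40417 - 95*(1 + 2*(-95)) = 40417 - 95*(1 - 190) = 40417 - 95*(-189) = 40417 + 17955 = 58372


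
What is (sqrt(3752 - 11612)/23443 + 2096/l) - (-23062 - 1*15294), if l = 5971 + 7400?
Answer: 512860172/13371 + 2*I*sqrt(1965)/23443 ≈ 38356.0 + 0.0037818*I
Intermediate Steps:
l = 13371
(sqrt(3752 - 11612)/23443 + 2096/l) - (-23062 - 1*15294) = (sqrt(3752 - 11612)/23443 + 2096/13371) - (-23062 - 1*15294) = (sqrt(-7860)*(1/23443) + 2096*(1/13371)) - (-23062 - 15294) = ((2*I*sqrt(1965))*(1/23443) + 2096/13371) - 1*(-38356) = (2*I*sqrt(1965)/23443 + 2096/13371) + 38356 = (2096/13371 + 2*I*sqrt(1965)/23443) + 38356 = 512860172/13371 + 2*I*sqrt(1965)/23443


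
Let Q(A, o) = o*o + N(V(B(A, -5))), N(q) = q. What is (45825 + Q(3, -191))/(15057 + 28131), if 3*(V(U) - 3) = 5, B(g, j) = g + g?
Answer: 61733/32391 ≈ 1.9059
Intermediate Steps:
B(g, j) = 2*g
V(U) = 14/3 (V(U) = 3 + (⅓)*5 = 3 + 5/3 = 14/3)
Q(A, o) = 14/3 + o² (Q(A, o) = o*o + 14/3 = o² + 14/3 = 14/3 + o²)
(45825 + Q(3, -191))/(15057 + 28131) = (45825 + (14/3 + (-191)²))/(15057 + 28131) = (45825 + (14/3 + 36481))/43188 = (45825 + 109457/3)*(1/43188) = (246932/3)*(1/43188) = 61733/32391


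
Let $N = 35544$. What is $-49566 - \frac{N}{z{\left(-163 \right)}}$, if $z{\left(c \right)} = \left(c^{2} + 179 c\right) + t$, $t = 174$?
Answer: $- \frac{60304050}{1217} \approx -49551.0$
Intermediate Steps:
$z{\left(c \right)} = 174 + c^{2} + 179 c$ ($z{\left(c \right)} = \left(c^{2} + 179 c\right) + 174 = 174 + c^{2} + 179 c$)
$-49566 - \frac{N}{z{\left(-163 \right)}} = -49566 - \frac{35544}{174 + \left(-163\right)^{2} + 179 \left(-163\right)} = -49566 - \frac{35544}{174 + 26569 - 29177} = -49566 - \frac{35544}{-2434} = -49566 - 35544 \left(- \frac{1}{2434}\right) = -49566 - - \frac{17772}{1217} = -49566 + \frac{17772}{1217} = - \frac{60304050}{1217}$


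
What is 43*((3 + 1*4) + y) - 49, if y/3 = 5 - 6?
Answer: 123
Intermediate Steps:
y = -3 (y = 3*(5 - 6) = 3*(-1) = -3)
43*((3 + 1*4) + y) - 49 = 43*((3 + 1*4) - 3) - 49 = 43*((3 + 4) - 3) - 49 = 43*(7 - 3) - 49 = 43*4 - 49 = 172 - 49 = 123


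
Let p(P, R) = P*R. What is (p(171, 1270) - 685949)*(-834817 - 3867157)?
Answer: 2204186669746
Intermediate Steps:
(p(171, 1270) - 685949)*(-834817 - 3867157) = (171*1270 - 685949)*(-834817 - 3867157) = (217170 - 685949)*(-4701974) = -468779*(-4701974) = 2204186669746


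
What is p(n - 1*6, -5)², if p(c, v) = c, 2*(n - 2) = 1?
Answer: 49/4 ≈ 12.250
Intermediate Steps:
n = 5/2 (n = 2 + (½)*1 = 2 + ½ = 5/2 ≈ 2.5000)
p(n - 1*6, -5)² = (5/2 - 1*6)² = (5/2 - 6)² = (-7/2)² = 49/4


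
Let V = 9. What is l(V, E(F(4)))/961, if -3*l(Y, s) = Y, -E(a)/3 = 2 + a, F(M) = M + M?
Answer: -3/961 ≈ -0.0031217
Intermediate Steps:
F(M) = 2*M
E(a) = -6 - 3*a (E(a) = -3*(2 + a) = -6 - 3*a)
l(Y, s) = -Y/3
l(V, E(F(4)))/961 = -⅓*9/961 = -3*1/961 = -3/961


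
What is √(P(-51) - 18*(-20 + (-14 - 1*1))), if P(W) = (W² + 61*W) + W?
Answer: √69 ≈ 8.3066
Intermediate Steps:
P(W) = W² + 62*W
√(P(-51) - 18*(-20 + (-14 - 1*1))) = √(-51*(62 - 51) - 18*(-20 + (-14 - 1*1))) = √(-51*11 - 18*(-20 + (-14 - 1))) = √(-561 - 18*(-20 - 15)) = √(-561 - 18*(-35)) = √(-561 + 630) = √69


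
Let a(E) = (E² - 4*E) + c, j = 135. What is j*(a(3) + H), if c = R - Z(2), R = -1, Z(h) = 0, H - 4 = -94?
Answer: -12690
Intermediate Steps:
H = -90 (H = 4 - 94 = -90)
c = -1 (c = -1 - 1*0 = -1 + 0 = -1)
a(E) = -1 + E² - 4*E (a(E) = (E² - 4*E) - 1 = -1 + E² - 4*E)
j*(a(3) + H) = 135*((-1 + 3² - 4*3) - 90) = 135*((-1 + 9 - 12) - 90) = 135*(-4 - 90) = 135*(-94) = -12690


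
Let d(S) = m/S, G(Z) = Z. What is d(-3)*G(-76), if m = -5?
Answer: -380/3 ≈ -126.67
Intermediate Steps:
d(S) = -5/S
d(-3)*G(-76) = -5/(-3)*(-76) = -5*(-1/3)*(-76) = (5/3)*(-76) = -380/3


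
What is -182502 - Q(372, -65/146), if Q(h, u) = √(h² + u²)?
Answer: -182502 - √2949797569/146 ≈ -1.8287e+5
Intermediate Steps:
-182502 - Q(372, -65/146) = -182502 - √(372² + (-65/146)²) = -182502 - √(138384 + (-65*1/146)²) = -182502 - √(138384 + (-65/146)²) = -182502 - √(138384 + 4225/21316) = -182502 - √(2949797569/21316) = -182502 - √2949797569/146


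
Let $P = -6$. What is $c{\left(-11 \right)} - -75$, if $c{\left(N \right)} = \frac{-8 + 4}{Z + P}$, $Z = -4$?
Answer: $\frac{377}{5} \approx 75.4$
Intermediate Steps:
$c{\left(N \right)} = \frac{2}{5}$ ($c{\left(N \right)} = \frac{-8 + 4}{-4 - 6} = - \frac{4}{-10} = \left(-4\right) \left(- \frac{1}{10}\right) = \frac{2}{5}$)
$c{\left(-11 \right)} - -75 = \frac{2}{5} - -75 = \frac{2}{5} + 75 = \frac{377}{5}$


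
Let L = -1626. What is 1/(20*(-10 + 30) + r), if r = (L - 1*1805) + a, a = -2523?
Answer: -1/5554 ≈ -0.00018005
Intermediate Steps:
r = -5954 (r = (-1626 - 1*1805) - 2523 = (-1626 - 1805) - 2523 = -3431 - 2523 = -5954)
1/(20*(-10 + 30) + r) = 1/(20*(-10 + 30) - 5954) = 1/(20*20 - 5954) = 1/(400 - 5954) = 1/(-5554) = -1/5554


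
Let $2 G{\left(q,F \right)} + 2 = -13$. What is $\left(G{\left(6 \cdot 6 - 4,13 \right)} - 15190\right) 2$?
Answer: $-30395$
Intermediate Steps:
$G{\left(q,F \right)} = - \frac{15}{2}$ ($G{\left(q,F \right)} = -1 + \frac{1}{2} \left(-13\right) = -1 - \frac{13}{2} = - \frac{15}{2}$)
$\left(G{\left(6 \cdot 6 - 4,13 \right)} - 15190\right) 2 = \left(- \frac{15}{2} - 15190\right) 2 = \left(- \frac{30395}{2}\right) 2 = -30395$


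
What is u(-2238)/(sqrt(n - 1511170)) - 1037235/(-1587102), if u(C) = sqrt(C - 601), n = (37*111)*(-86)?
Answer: 345745/529034 + sqrt(1323238027)/932186 ≈ 0.69256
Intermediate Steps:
n = -353202 (n = 4107*(-86) = -353202)
u(C) = sqrt(-601 + C)
u(-2238)/(sqrt(n - 1511170)) - 1037235/(-1587102) = sqrt(-601 - 2238)/(sqrt(-353202 - 1511170)) - 1037235/(-1587102) = sqrt(-2839)/(sqrt(-1864372)) - 1037235*(-1/1587102) = (I*sqrt(2839))/((2*I*sqrt(466093))) + 345745/529034 = (I*sqrt(2839))*(-I*sqrt(466093)/932186) + 345745/529034 = sqrt(1323238027)/932186 + 345745/529034 = 345745/529034 + sqrt(1323238027)/932186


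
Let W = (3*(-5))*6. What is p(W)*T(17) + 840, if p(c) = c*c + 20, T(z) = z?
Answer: 138880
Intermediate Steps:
W = -90 (W = -15*6 = -90)
p(c) = 20 + c² (p(c) = c² + 20 = 20 + c²)
p(W)*T(17) + 840 = (20 + (-90)²)*17 + 840 = (20 + 8100)*17 + 840 = 8120*17 + 840 = 138040 + 840 = 138880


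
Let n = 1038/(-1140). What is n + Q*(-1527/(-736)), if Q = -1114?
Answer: -80833037/34960 ≈ -2312.2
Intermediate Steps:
n = -173/190 (n = 1038*(-1/1140) = -173/190 ≈ -0.91053)
n + Q*(-1527/(-736)) = -173/190 - (-1701078)/(-736) = -173/190 - (-1701078)*(-1)/736 = -173/190 - 1114*1527/736 = -173/190 - 850539/368 = -80833037/34960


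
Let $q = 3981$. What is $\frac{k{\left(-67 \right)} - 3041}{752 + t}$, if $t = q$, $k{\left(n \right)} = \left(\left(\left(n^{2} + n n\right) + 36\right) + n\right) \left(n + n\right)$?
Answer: $- \frac{1201939}{4733} \approx -253.95$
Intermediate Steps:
$k{\left(n \right)} = 2 n \left(36 + n + 2 n^{2}\right)$ ($k{\left(n \right)} = \left(\left(\left(n^{2} + n^{2}\right) + 36\right) + n\right) 2 n = \left(\left(2 n^{2} + 36\right) + n\right) 2 n = \left(\left(36 + 2 n^{2}\right) + n\right) 2 n = \left(36 + n + 2 n^{2}\right) 2 n = 2 n \left(36 + n + 2 n^{2}\right)$)
$t = 3981$
$\frac{k{\left(-67 \right)} - 3041}{752 + t} = \frac{2 \left(-67\right) \left(36 - 67 + 2 \left(-67\right)^{2}\right) - 3041}{752 + 3981} = \frac{2 \left(-67\right) \left(36 - 67 + 2 \cdot 4489\right) - 3041}{4733} = \left(2 \left(-67\right) \left(36 - 67 + 8978\right) - 3041\right) \frac{1}{4733} = \left(2 \left(-67\right) 8947 - 3041\right) \frac{1}{4733} = \left(-1198898 - 3041\right) \frac{1}{4733} = \left(-1201939\right) \frac{1}{4733} = - \frac{1201939}{4733}$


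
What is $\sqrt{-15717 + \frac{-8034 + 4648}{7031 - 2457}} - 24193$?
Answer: $-24193 + \frac{2 i \sqrt{20552395366}}{2287} \approx -24193.0 + 125.37 i$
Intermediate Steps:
$\sqrt{-15717 + \frac{-8034 + 4648}{7031 - 2457}} - 24193 = \sqrt{-15717 - \frac{3386}{4574}} - 24193 = \sqrt{-15717 - \frac{1693}{2287}} - 24193 = \sqrt{- \frac{35946472}{2287}} - 24193 = \frac{2 i \sqrt{20552395366}}{2287} - 24193 = -24193 + \frac{2 i \sqrt{20552395366}}{2287}$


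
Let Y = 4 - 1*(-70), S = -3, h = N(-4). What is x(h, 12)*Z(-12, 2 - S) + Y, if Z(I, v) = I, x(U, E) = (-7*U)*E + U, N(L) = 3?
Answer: 3062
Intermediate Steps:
h = 3
x(U, E) = U - 7*E*U (x(U, E) = -7*E*U + U = U - 7*E*U)
Y = 74 (Y = 4 + 70 = 74)
x(h, 12)*Z(-12, 2 - S) + Y = (3*(1 - 7*12))*(-12) + 74 = (3*(1 - 84))*(-12) + 74 = (3*(-83))*(-12) + 74 = -249*(-12) + 74 = 2988 + 74 = 3062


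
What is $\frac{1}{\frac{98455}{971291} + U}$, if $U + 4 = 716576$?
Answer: $\frac{971291}{696000032907} \approx 1.3955 \cdot 10^{-6}$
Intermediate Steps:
$U = 716572$ ($U = -4 + 716576 = 716572$)
$\frac{1}{\frac{98455}{971291} + U} = \frac{1}{\frac{98455}{971291} + 716572} = \frac{1}{\frac{696000032907}{971291}} = \frac{971291}{696000032907}$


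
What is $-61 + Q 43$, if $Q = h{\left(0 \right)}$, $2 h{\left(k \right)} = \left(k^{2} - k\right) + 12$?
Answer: $197$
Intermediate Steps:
$h{\left(k \right)} = 6 + \frac{k^{2}}{2} - \frac{k}{2}$ ($h{\left(k \right)} = \frac{\left(k^{2} - k\right) + 12}{2} = \frac{12 + k^{2} - k}{2} = 6 + \frac{k^{2}}{2} - \frac{k}{2}$)
$Q = 6$ ($Q = 6 + \frac{0^{2}}{2} - 0 = 6 + \frac{1}{2} \cdot 0 + 0 = 6 + 0 + 0 = 6$)
$-61 + Q 43 = -61 + 6 \cdot 43 = -61 + 258 = 197$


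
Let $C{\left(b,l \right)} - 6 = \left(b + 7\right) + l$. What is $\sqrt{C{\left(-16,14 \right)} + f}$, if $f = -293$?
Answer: $i \sqrt{282} \approx 16.793 i$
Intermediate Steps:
$C{\left(b,l \right)} = 13 + b + l$ ($C{\left(b,l \right)} = 6 + \left(\left(b + 7\right) + l\right) = 6 + \left(\left(7 + b\right) + l\right) = 6 + \left(7 + b + l\right) = 13 + b + l$)
$\sqrt{C{\left(-16,14 \right)} + f} = \sqrt{\left(13 - 16 + 14\right) - 293} = \sqrt{11 - 293} = \sqrt{-282} = i \sqrt{282}$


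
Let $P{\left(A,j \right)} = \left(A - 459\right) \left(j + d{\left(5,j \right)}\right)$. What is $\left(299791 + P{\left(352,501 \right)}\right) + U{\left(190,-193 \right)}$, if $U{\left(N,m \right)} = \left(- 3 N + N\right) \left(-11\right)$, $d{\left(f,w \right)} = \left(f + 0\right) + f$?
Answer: $249294$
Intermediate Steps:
$d{\left(f,w \right)} = 2 f$ ($d{\left(f,w \right)} = f + f = 2 f$)
$U{\left(N,m \right)} = 22 N$ ($U{\left(N,m \right)} = - 2 N \left(-11\right) = 22 N$)
$P{\left(A,j \right)} = \left(-459 + A\right) \left(10 + j\right)$ ($P{\left(A,j \right)} = \left(A - 459\right) \left(j + 2 \cdot 5\right) = \left(-459 + A\right) \left(j + 10\right) = \left(-459 + A\right) \left(10 + j\right)$)
$\left(299791 + P{\left(352,501 \right)}\right) + U{\left(190,-193 \right)} = \left(299791 + \left(-4590 - 229959 + 10 \cdot 352 + 352 \cdot 501\right)\right) + 22 \cdot 190 = \left(299791 + \left(-4590 - 229959 + 3520 + 176352\right)\right) + 4180 = \left(299791 - 54677\right) + 4180 = 245114 + 4180 = 249294$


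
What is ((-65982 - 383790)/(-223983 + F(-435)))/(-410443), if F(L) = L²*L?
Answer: -74962/5646112601349 ≈ -1.3277e-8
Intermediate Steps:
F(L) = L³
((-65982 - 383790)/(-223983 + F(-435)))/(-410443) = ((-65982 - 383790)/(-223983 + (-435)³))/(-410443) = -449772/(-223983 - 82312875)*(-1/410443) = -449772/(-82536858)*(-1/410443) = -449772*(-1/82536858)*(-1/410443) = (74962/13756143)*(-1/410443) = -74962/5646112601349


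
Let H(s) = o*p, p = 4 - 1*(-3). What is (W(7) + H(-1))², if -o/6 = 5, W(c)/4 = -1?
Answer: 45796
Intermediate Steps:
W(c) = -4 (W(c) = 4*(-1) = -4)
p = 7 (p = 4 + 3 = 7)
o = -30 (o = -6*5 = -30)
H(s) = -210 (H(s) = -30*7 = -210)
(W(7) + H(-1))² = (-4 - 210)² = (-214)² = 45796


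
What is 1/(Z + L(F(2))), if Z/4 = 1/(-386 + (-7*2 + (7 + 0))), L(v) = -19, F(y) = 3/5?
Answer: -393/7471 ≈ -0.052603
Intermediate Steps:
F(y) = ⅗ (F(y) = 3*(⅕) = ⅗)
Z = -4/393 (Z = 4/(-386 + (-7*2 + (7 + 0))) = 4/(-386 + (-14 + 7)) = 4/(-386 - 7) = 4/(-393) = 4*(-1/393) = -4/393 ≈ -0.010178)
1/(Z + L(F(2))) = 1/(-4/393 - 19) = 1/(-7471/393) = -393/7471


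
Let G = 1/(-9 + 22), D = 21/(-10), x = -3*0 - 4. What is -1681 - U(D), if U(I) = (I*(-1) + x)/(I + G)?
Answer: -442350/263 ≈ -1681.9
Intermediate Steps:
x = -4 (x = 0 - 4 = -4)
D = -21/10 (D = 21*(-⅒) = -21/10 ≈ -2.1000)
G = 1/13 ≈ 0.076923
U(I) = (-4 - I)/(1/13 + I) (U(I) = (I*(-1) - 4)/(I + 1/13) = (-I - 4)/(1/13 + I) = (-4 - I)/(1/13 + I))
-1681 - U(D) = -1681 - 13*(-4 - 1*(-21/10))/(1 + 13*(-21/10)) = -1681 - 13*(-4 + 21/10)/(1 - 273/10) = -1681 - 13*(-19)/((-263/10)*10) = -1681 - 13*(-10)*(-19)/(263*10) = -1681 - 1*247/263 = -1681 - 247/263 = -442350/263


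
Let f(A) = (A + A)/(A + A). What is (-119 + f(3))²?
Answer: 13924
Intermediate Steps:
f(A) = 1 (f(A) = (2*A)/((2*A)) = (2*A)*(1/(2*A)) = 1)
(-119 + f(3))² = (-119 + 1)² = (-118)² = 13924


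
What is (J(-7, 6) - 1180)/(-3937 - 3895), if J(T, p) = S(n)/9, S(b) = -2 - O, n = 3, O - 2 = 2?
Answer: 161/1068 ≈ 0.15075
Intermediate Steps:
O = 4 (O = 2 + 2 = 4)
S(b) = -6 (S(b) = -2 - 1*4 = -2 - 4 = -6)
J(T, p) = -⅔ (J(T, p) = -6/9 = -6*⅑ = -⅔)
(J(-7, 6) - 1180)/(-3937 - 3895) = (-⅔ - 1180)/(-3937 - 3895) = -3542/3/(-7832) = -3542/3*(-1/7832) = 161/1068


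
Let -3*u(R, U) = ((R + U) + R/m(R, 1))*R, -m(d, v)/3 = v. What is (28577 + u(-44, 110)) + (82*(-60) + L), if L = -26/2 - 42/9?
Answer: 223402/9 ≈ 24822.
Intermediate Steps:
m(d, v) = -3*v
L = -53/3 (L = -26*1/2 - 42*1/9 = -13 - 14/3 = -53/3 ≈ -17.667)
u(R, U) = -R*(U + 2*R/3)/3 (u(R, U) = -((R + U) + R/((-3*1)))*R/3 = -((R + U) + R/(-3))*R/3 = -((R + U) + R*(-1/3))*R/3 = -((R + U) - R/3)*R/3 = -(U + 2*R/3)*R/3 = -R*(U + 2*R/3)/3)
(28577 + u(-44, 110)) + (82*(-60) + L) = (28577 - 1/9*(-44)*(2*(-44) + 3*110)) + (82*(-60) - 53/3) = (28577 - 1/9*(-44)*(-88 + 330)) + (-4920 - 53/3) = (28577 - 1/9*(-44)*242) - 14813/3 = (28577 + 10648/9) - 14813/3 = 267841/9 - 14813/3 = 223402/9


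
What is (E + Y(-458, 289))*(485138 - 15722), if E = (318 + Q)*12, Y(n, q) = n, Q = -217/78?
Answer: 20288159520/13 ≈ 1.5606e+9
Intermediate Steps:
Q = -217/78 (Q = -217*1/78 = -217/78 ≈ -2.7821)
E = 49174/13 (E = (318 - 217/78)*12 = (24587/78)*12 = 49174/13 ≈ 3782.6)
(E + Y(-458, 289))*(485138 - 15722) = (49174/13 - 458)*(485138 - 15722) = (43220/13)*469416 = 20288159520/13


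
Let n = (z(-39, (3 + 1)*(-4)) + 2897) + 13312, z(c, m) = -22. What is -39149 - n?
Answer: -55336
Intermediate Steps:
n = 16187 (n = (-22 + 2897) + 13312 = 2875 + 13312 = 16187)
-39149 - n = -39149 - 1*16187 = -39149 - 16187 = -55336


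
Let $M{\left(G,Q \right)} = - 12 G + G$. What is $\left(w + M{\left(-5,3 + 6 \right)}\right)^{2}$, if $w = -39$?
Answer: $256$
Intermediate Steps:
$M{\left(G,Q \right)} = - 11 G$
$\left(w + M{\left(-5,3 + 6 \right)}\right)^{2} = \left(-39 - -55\right)^{2} = \left(-39 + 55\right)^{2} = 16^{2} = 256$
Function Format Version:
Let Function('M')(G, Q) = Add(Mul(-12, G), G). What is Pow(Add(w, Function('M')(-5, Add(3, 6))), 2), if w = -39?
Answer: 256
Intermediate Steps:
Function('M')(G, Q) = Mul(-11, G)
Pow(Add(w, Function('M')(-5, Add(3, 6))), 2) = Pow(Add(-39, Mul(-11, -5)), 2) = Pow(Add(-39, 55), 2) = Pow(16, 2) = 256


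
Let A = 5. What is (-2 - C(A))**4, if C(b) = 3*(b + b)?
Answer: 1048576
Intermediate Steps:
C(b) = 6*b (C(b) = 3*(2*b) = 6*b)
(-2 - C(A))**4 = (-2 - 6*5)**4 = (-2 - 1*30)**4 = (-2 - 30)**4 = (-32)**4 = 1048576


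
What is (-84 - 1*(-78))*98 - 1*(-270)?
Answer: -318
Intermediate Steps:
(-84 - 1*(-78))*98 - 1*(-270) = (-84 + 78)*98 + 270 = -6*98 + 270 = -588 + 270 = -318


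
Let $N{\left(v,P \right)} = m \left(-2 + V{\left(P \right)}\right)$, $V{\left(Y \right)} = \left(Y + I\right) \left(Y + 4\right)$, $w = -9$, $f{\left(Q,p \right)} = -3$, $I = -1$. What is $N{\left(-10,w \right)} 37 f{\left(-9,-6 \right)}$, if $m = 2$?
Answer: $-10656$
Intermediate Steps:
$V{\left(Y \right)} = \left(-1 + Y\right) \left(4 + Y\right)$ ($V{\left(Y \right)} = \left(Y - 1\right) \left(Y + 4\right) = \left(-1 + Y\right) \left(4 + Y\right)$)
$N{\left(v,P \right)} = -12 + 2 P^{2} + 6 P$ ($N{\left(v,P \right)} = 2 \left(-2 + \left(-4 + P^{2} + 3 P\right)\right) = 2 \left(-6 + P^{2} + 3 P\right) = -12 + 2 P^{2} + 6 P$)
$N{\left(-10,w \right)} 37 f{\left(-9,-6 \right)} = \left(-12 + 2 \left(-9\right)^{2} + 6 \left(-9\right)\right) 37 \left(-3\right) = \left(-12 + 2 \cdot 81 - 54\right) 37 \left(-3\right) = \left(-12 + 162 - 54\right) 37 \left(-3\right) = 96 \cdot 37 \left(-3\right) = 3552 \left(-3\right) = -10656$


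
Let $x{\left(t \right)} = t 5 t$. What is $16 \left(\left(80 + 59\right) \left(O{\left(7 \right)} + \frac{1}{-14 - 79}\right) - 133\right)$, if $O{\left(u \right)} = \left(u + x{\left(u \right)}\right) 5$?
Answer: $\frac{260408192}{93} \approx 2.8001 \cdot 10^{6}$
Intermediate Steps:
$x{\left(t \right)} = 5 t^{2}$ ($x{\left(t \right)} = 5 t t = 5 t^{2}$)
$O{\left(u \right)} = 5 u + 25 u^{2}$ ($O{\left(u \right)} = \left(u + 5 u^{2}\right) 5 = 5 u + 25 u^{2}$)
$16 \left(\left(80 + 59\right) \left(O{\left(7 \right)} + \frac{1}{-14 - 79}\right) - 133\right) = 16 \left(\left(80 + 59\right) \left(5 \cdot 7 \left(1 + 5 \cdot 7\right) + \frac{1}{-14 - 79}\right) - 133\right) = 16 \left(139 \left(5 \cdot 7 \left(1 + 35\right) + \frac{1}{-93}\right) - 133\right) = 16 \left(139 \left(5 \cdot 7 \cdot 36 - \frac{1}{93}\right) - 133\right) = 16 \left(139 \left(1260 - \frac{1}{93}\right) - 133\right) = 16 \left(139 \cdot \frac{117179}{93} - 133\right) = 16 \left(\frac{16287881}{93} - 133\right) = 16 \cdot \frac{16275512}{93} = \frac{260408192}{93}$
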